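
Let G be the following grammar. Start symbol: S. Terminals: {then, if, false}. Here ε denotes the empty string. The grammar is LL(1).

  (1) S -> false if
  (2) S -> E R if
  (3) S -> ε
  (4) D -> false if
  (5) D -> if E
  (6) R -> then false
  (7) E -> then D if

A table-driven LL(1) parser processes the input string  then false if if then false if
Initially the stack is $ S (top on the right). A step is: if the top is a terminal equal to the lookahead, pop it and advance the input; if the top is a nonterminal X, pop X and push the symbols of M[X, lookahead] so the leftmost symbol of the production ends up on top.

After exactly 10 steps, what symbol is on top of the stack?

if

step 1: stack=$ S  input=then false if if then false if $  — expand S -> E R if
step 2: stack=$ if R E  input=then false if if then false if $  — expand E -> then D if
step 3: stack=$ if R if D then  input=then false if if then false if $  — match then
step 4: stack=$ if R if D  input=false if if then false if $  — expand D -> false if
step 5: stack=$ if R if if false  input=false if if then false if $  — match false
step 6: stack=$ if R if if  input=if if then false if $  — match if
step 7: stack=$ if R if  input=if then false if $  — match if
step 8: stack=$ if R  input=then false if $  — expand R -> then false
step 9: stack=$ if false then  input=then false if $  — match then
step 10: stack=$ if false  input=false if $  — match false
Stack after step 10: $ if (top = if).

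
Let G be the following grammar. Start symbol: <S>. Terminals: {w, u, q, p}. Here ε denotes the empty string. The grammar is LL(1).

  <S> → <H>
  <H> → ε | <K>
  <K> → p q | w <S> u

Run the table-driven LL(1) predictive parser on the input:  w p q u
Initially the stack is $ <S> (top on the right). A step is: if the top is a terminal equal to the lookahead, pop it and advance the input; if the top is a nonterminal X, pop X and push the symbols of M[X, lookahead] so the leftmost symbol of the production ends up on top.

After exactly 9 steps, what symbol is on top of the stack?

u

     Stack      Input      Action
  1  $ <S>      w p q u $  expand <S> → <H>
  2  $ <H>      w p q u $  expand <H> → <K>
  3  $ <K>      w p q u $  expand <K> → w <S> u
  4  $ u <S> w  w p q u $  match w
  5  $ u <S>    p q u $    expand <S> → <H>
  6  $ u <H>    p q u $    expand <H> → <K>
  7  $ u <K>    p q u $    expand <K> → p q
  8  $ u q p    p q u $    match p
  9  $ u q      q u $      match q
Stack after step 9: $ u (top = u).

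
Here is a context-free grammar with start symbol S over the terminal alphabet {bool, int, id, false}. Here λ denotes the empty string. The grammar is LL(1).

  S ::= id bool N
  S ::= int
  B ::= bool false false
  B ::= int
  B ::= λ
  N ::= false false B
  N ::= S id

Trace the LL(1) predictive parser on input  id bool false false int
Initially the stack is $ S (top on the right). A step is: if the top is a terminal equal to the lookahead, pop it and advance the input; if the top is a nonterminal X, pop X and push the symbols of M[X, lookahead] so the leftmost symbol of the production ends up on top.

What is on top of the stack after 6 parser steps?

     Stack            Input                      Action
  1  $ S              id bool false false int $  expand S ::= id bool N
  2  $ N bool id      id bool false false int $  match id
  3  $ N bool         bool false false int $     match bool
  4  $ N              false false int $          expand N ::= false false B
  5  $ B false false  false false int $          match false
  6  $ B false        false int $                match false
Stack after step 6: $ B (top = B).

B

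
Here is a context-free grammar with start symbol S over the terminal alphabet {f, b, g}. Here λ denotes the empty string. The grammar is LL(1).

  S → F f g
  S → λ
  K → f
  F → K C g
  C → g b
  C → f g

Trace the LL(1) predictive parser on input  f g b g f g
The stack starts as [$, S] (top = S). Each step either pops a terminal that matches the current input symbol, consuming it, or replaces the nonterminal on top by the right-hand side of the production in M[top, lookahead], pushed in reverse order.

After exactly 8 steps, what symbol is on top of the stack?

step 1: stack=$ S  input=f g b g f g $  — expand S → F f g
step 2: stack=$ g f F  input=f g b g f g $  — expand F → K C g
step 3: stack=$ g f g C K  input=f g b g f g $  — expand K → f
step 4: stack=$ g f g C f  input=f g b g f g $  — match f
step 5: stack=$ g f g C  input=g b g f g $  — expand C → g b
step 6: stack=$ g f g b g  input=g b g f g $  — match g
step 7: stack=$ g f g b  input=b g f g $  — match b
step 8: stack=$ g f g  input=g f g $  — match g
Stack after step 8: $ g f (top = f).

f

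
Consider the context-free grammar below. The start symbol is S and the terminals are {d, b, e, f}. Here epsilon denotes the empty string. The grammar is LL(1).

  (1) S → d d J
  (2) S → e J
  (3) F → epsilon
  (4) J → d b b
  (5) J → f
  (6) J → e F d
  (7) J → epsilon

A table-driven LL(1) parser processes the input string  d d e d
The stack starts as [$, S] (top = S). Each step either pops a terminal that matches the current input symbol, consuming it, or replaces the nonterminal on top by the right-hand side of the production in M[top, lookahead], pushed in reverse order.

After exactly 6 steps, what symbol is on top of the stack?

d

step 1: stack=$ S  input=d d e d $  — expand S → d d J
step 2: stack=$ J d d  input=d d e d $  — match d
step 3: stack=$ J d  input=d e d $  — match d
step 4: stack=$ J  input=e d $  — expand J → e F d
step 5: stack=$ d F e  input=e d $  — match e
step 6: stack=$ d F  input=d $  — expand F → epsilon
Stack after step 6: $ d (top = d).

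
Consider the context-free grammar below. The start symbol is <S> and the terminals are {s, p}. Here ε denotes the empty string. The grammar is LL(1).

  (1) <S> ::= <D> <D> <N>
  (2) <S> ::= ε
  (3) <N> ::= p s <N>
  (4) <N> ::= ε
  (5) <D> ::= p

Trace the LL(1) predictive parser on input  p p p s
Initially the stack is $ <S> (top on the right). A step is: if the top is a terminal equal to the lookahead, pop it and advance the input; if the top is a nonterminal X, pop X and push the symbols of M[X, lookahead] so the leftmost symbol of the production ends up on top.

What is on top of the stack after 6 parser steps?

p

     Stack          Input      Action
  1  $ <S>          p p p s $  expand <S> ::= <D> <D> <N>
  2  $ <N> <D> <D>  p p p s $  expand <D> ::= p
  3  $ <N> <D> p    p p p s $  match p
  4  $ <N> <D>      p p s $    expand <D> ::= p
  5  $ <N> p        p p s $    match p
  6  $ <N>          p s $      expand <N> ::= p s <N>
Stack after step 6: $ <N> s p (top = p).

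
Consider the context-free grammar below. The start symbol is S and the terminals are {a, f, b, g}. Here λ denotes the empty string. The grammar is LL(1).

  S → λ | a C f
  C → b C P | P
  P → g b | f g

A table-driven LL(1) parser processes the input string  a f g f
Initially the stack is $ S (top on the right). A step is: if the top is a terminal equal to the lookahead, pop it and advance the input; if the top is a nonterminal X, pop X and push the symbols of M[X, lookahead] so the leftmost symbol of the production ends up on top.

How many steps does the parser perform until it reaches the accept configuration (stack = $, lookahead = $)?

step 1: stack=$ S  input=a f g f $  — expand S → a C f
step 2: stack=$ f C a  input=a f g f $  — match a
step 3: stack=$ f C  input=f g f $  — expand C → P
step 4: stack=$ f P  input=f g f $  — expand P → f g
step 5: stack=$ f g f  input=f g f $  — match f
step 6: stack=$ f g  input=g f $  — match g
step 7: stack=$ f  input=f $  — match f
Accept reached after 7 steps.

7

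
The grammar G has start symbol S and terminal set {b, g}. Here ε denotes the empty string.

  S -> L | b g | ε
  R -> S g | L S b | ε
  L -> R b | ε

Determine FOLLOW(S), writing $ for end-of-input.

FIRST(S) = {ε, b, g}  (via L)
FIRST(R) = {ε, b, g}  (via S g, L S b)
FIRST(L) = {ε, b, g}  (via R b)
FOLLOW(S) includes $ since S is the start symbol.
FOLLOW(S): in R->S g, S is followed by g with FIRST {g}; in R->L S b, S is followed by b with FIRST {b}. Thus FOLLOW(S) = {$, b, g}.
FOLLOW(R): in L->R b, R is followed by b with FIRST {b}. Thus FOLLOW(R) = {b}.
FOLLOW(L): in S->L, the suffix after L is empty, so FOLLOW(L) ⊇ FOLLOW(S) = {$, b, g}; in R->L S b, L is followed by S b with FIRST {b, g}. Thus FOLLOW(L) = {$, b, g}.

{$, b, g}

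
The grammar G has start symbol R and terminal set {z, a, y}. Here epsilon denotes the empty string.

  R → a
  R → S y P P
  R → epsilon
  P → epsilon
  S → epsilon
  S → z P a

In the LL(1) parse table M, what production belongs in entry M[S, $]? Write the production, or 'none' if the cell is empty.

FIRST(P): from P→epsilon we get {epsilon}. So FIRST(P) = {epsilon}.
FIRST(S): from S→epsilon we get {epsilon}; from S→z P a we get {z}. So FIRST(S) = {epsilon, z}.
FIRST(R): from R→a we get {a}; from R→S y P P we get {y, z}; from R→epsilon we get {epsilon}. So FIRST(R) = {epsilon, a, y, z}.
FOLLOW(R) includes $ since R is the start symbol.
FOLLOW(S): in R→S y P P, S is followed by y P P with FIRST {y}. Thus FOLLOW(S) = {y}.
For S → epsilon: FIRST(epsilon) = {epsilon}, so it goes in M[S, t] for t ∈ {}; since epsilon ∈ FIRST, also for every t ∈ FOLLOW(S) = {y}.
For S → z P a: FIRST(z P a) = {z}, so it goes in M[S, t] for t ∈ {z}.
None of these place a production in M[S, $].

none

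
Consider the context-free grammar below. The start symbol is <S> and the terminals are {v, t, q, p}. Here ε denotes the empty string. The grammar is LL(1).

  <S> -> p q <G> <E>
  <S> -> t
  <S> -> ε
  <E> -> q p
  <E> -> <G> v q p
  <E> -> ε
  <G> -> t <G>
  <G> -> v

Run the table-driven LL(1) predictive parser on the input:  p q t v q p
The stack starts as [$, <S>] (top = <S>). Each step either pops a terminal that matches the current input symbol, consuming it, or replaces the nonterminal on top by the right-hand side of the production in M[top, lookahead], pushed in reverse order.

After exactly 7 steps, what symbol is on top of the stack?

<E>

step 1: stack=$ <S>  input=p q t v q p $  — expand <S> -> p q <G> <E>
step 2: stack=$ <E> <G> q p  input=p q t v q p $  — match p
step 3: stack=$ <E> <G> q  input=q t v q p $  — match q
step 4: stack=$ <E> <G>  input=t v q p $  — expand <G> -> t <G>
step 5: stack=$ <E> <G> t  input=t v q p $  — match t
step 6: stack=$ <E> <G>  input=v q p $  — expand <G> -> v
step 7: stack=$ <E> v  input=v q p $  — match v
Stack after step 7: $ <E> (top = <E>).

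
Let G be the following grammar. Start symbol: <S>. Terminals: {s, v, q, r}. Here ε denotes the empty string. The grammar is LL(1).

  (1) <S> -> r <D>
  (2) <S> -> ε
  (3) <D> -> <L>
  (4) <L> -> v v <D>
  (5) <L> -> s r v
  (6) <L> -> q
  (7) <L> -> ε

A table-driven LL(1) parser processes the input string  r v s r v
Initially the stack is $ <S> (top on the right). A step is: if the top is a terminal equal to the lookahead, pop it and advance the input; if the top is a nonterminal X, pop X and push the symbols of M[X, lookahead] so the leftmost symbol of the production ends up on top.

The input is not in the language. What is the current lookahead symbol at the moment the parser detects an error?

s

     Stack      Input        Action
  1  $ <S>      r v s r v $  expand <S> -> r <D>
  2  $ <D> r    r v s r v $  match r
  3  $ <D>      v s r v $    expand <D> -> <L>
  4  $ <L>      v s r v $    expand <L> -> v v <D>
  5  $ <D> v v  v s r v $    match v
  6  $ <D> v    s r v $      error: top is terminal v but lookahead is s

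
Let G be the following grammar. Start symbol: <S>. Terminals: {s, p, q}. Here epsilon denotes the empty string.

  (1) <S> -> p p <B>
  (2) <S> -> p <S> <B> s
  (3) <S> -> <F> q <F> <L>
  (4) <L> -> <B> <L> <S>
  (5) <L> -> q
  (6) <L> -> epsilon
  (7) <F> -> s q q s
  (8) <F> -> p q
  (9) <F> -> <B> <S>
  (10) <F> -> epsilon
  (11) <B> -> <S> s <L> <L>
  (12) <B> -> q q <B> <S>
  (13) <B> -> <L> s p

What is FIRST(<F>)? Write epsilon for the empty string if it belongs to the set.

{epsilon, p, q, s}

FIRST(<S>): from <S>->p p <B> we get {p}; from <S>->p <S> <B> s we get {p}; from <S>-><F> q <F> <L> we get {p, q, s}. So FIRST(<S>) = {p, q, s}.
FIRST(<L>): from <L>-><B> <L> <S> we get {p, q, s}; from <L>->q we get {q}; from <L>->epsilon we get {epsilon}. So FIRST(<L>) = {epsilon, p, q, s}.
FIRST(<B>): from <B>-><S> s <L> <L> we get {p, q, s}; from <B>->q q <B> <S> we get {q}; from <B>-><L> s p we get {p, q, s}. So FIRST(<B>) = {p, q, s}.
FIRST(<F>): from <F>->s q q s we get {s}; from <F>->p q we get {p}; from <F>-><B> <S> we get {p, q, s}; from <F>->epsilon we get {epsilon}. So FIRST(<F>) = {epsilon, p, q, s}.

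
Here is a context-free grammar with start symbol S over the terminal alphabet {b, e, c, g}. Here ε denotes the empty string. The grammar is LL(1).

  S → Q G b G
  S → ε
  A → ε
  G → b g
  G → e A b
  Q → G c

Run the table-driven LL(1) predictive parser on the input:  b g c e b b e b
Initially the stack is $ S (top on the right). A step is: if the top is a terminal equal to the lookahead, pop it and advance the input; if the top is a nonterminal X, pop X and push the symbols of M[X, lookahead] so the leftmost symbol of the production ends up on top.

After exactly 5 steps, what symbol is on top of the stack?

c

step 1: stack=$ S  input=b g c e b b e b $  — expand S → Q G b G
step 2: stack=$ G b G Q  input=b g c e b b e b $  — expand Q → G c
step 3: stack=$ G b G c G  input=b g c e b b e b $  — expand G → b g
step 4: stack=$ G b G c g b  input=b g c e b b e b $  — match b
step 5: stack=$ G b G c g  input=g c e b b e b $  — match g
Stack after step 5: $ G b G c (top = c).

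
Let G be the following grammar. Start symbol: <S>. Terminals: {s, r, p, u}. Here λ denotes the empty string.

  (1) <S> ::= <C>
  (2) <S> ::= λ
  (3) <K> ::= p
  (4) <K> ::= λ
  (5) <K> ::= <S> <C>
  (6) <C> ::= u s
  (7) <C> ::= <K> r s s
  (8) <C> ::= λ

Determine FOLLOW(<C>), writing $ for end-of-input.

{$, p, r, u}

FIRST(<S>): from <S>::=<C> we get {λ, p, r, u}; from <S>::=λ we get {λ}. So FIRST(<S>) = {λ, p, r, u}.
FIRST(<K>): from <K>::=p we get {p}; from <K>::=λ we get {λ}; from <K>::=<S> <C> we get {λ, p, r, u}. So FIRST(<K>) = {λ, p, r, u}.
FIRST(<C>): from <C>::=u s we get {u}; from <C>::=<K> r s s we get {p, r, u}; from <C>::=λ we get {λ}. So FIRST(<C>) = {λ, p, r, u}.
FOLLOW(<S>) includes $ since <S> is the start symbol.
FOLLOW(<K>): in <C>::=<K> r s s, <K> is followed by r s s with FIRST {r}. Thus FOLLOW(<K>) = {r}.
FOLLOW(<S>): in <K>::=<S> <C>, <S> is followed by <C> with FIRST {λ, p, r, u}; in <K>::=<S> <C>, the suffix after <S> is nullable, so FOLLOW(<S>) ⊇ FOLLOW(<K>) = {r}. Thus FOLLOW(<S>) = {$, p, r, u}.
FOLLOW(<C>): in <S>::=<C>, the suffix after <C> is empty, so FOLLOW(<C>) ⊇ FOLLOW(<S>) = {$, p, r, u}; in <K>::=<S> <C>, the suffix after <C> is empty, so FOLLOW(<C>) ⊇ FOLLOW(<K>) = {r}. Thus FOLLOW(<C>) = {$, p, r, u}.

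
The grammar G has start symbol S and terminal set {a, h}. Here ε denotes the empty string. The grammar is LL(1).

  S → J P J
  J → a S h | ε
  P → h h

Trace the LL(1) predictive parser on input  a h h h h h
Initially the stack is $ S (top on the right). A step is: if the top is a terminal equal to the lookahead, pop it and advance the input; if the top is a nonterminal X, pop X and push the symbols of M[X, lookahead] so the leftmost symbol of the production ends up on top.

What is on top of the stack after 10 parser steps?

P

step 1: stack=$ S  input=a h h h h h $  — expand S → J P J
step 2: stack=$ J P J  input=a h h h h h $  — expand J → a S h
step 3: stack=$ J P h S a  input=a h h h h h $  — match a
step 4: stack=$ J P h S  input=h h h h h $  — expand S → J P J
step 5: stack=$ J P h J P J  input=h h h h h $  — expand J → ε
step 6: stack=$ J P h J P  input=h h h h h $  — expand P → h h
step 7: stack=$ J P h J h h  input=h h h h h $  — match h
step 8: stack=$ J P h J h  input=h h h h $  — match h
step 9: stack=$ J P h J  input=h h h $  — expand J → ε
step 10: stack=$ J P h  input=h h h $  — match h
Stack after step 10: $ J P (top = P).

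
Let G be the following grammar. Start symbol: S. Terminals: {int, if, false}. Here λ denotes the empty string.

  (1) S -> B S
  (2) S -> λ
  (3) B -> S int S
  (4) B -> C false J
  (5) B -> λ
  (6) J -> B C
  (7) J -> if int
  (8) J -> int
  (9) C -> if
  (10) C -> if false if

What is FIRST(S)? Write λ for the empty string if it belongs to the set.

{λ, if, int}

FIRST(C): from C->if we get {if}; from C->if false if we get {if}. So FIRST(C) = {if}.
FIRST(S): from S->B S we get {λ, if, int}; from S->λ we get {λ}. So FIRST(S) = {λ, if, int}.
FIRST(B): from B->S int S we get {if, int}; from B->C false J we get {if}; from B->λ we get {λ}. So FIRST(B) = {λ, if, int}.
FIRST(J): from J->B C we get {if, int}; from J->if int we get {if}; from J->int we get {int}. So FIRST(J) = {if, int}.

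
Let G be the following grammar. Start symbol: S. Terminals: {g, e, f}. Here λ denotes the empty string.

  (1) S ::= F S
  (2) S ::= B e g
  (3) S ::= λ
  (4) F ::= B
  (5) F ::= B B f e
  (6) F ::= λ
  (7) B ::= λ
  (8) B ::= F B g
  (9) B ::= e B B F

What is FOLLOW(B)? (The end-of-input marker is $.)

{$, e, f, g}

FIRST(S): from S::=F S we get {λ, e, f, g}; from S::=B e g we get {e, f, g}; from S::=λ we get {λ}. So FIRST(S) = {λ, e, f, g}.
FIRST(F): from F::=B we get {λ, e, f, g}; from F::=B B f e we get {e, f, g}; from F::=λ we get {λ}. So FIRST(F) = {λ, e, f, g}.
FIRST(B): from B::=λ we get {λ}; from B::=F B g we get {e, f, g}; from B::=e B B F we get {e}. So FIRST(B) = {λ, e, f, g}.
FOLLOW(S) includes $ since S is the start symbol.
FOLLOW(S): in S::=F S, the suffix after S is empty (adds nothing new). Thus FOLLOW(S) = {$}.
FOLLOW(F): in S::=F S, F is followed by S with FIRST {λ, e, f, g}; in S::=F S, the suffix after F is nullable, so FOLLOW(F) ⊇ FOLLOW(S) = {$}; in B::=F B g, F is followed by B g with FIRST {e, f, g}; in B::=e B B F, the suffix after F is empty, so FOLLOW(F) ⊇ FOLLOW(B) = {$, e, f, g}. Thus FOLLOW(F) = {$, e, f, g}.
FOLLOW(B): in S::=B e g, B is followed by e g with FIRST {e}; in F::=B, the suffix after B is empty, so FOLLOW(B) ⊇ FOLLOW(F) = {$, e, f, g}; in F::=B B f e (occurrence 1), B is followed by B f e with FIRST {e, f, g}; in F::=B B f e (occurrence 2), B is followed by f e with FIRST {f}; in B::=F B g, B is followed by g with FIRST {g}; in B::=e B B F (occurrence 1), B is followed by B F with FIRST {λ, e, f, g}; in B::=e B B F (occurrence 1), the suffix after B is nullable (adds nothing new); in B::=e B B F (occurrence 2), B is followed by F with FIRST {λ, e, f, g}; in B::=e B B F (occurrence 2), the suffix after B is nullable (adds nothing new). Thus FOLLOW(B) = {$, e, f, g}.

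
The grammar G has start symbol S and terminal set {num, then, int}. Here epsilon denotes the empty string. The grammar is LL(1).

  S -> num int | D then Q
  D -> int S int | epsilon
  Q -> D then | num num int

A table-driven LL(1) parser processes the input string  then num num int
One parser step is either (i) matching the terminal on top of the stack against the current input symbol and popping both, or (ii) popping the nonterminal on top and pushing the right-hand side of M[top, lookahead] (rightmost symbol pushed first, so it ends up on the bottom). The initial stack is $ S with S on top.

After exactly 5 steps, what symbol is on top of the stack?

     Stack          Input               Action
  1  $ S            then num num int $  expand S -> D then Q
  2  $ Q then D     then num num int $  expand D -> epsilon
  3  $ Q then       then num num int $  match then
  4  $ Q            num num int $       expand Q -> num num int
  5  $ int num num  num num int $       match num
Stack after step 5: $ int num (top = num).

num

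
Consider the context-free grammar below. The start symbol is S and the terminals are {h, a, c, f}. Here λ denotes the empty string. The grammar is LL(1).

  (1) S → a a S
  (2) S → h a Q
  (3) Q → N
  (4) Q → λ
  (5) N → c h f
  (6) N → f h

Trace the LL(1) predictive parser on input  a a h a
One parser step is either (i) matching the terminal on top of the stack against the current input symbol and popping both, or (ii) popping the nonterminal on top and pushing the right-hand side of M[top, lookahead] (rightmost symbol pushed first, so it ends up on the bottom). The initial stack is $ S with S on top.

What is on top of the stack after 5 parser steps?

a

step 1: stack=$ S  input=a a h a $  — expand S → a a S
step 2: stack=$ S a a  input=a a h a $  — match a
step 3: stack=$ S a  input=a h a $  — match a
step 4: stack=$ S  input=h a $  — expand S → h a Q
step 5: stack=$ Q a h  input=h a $  — match h
Stack after step 5: $ Q a (top = a).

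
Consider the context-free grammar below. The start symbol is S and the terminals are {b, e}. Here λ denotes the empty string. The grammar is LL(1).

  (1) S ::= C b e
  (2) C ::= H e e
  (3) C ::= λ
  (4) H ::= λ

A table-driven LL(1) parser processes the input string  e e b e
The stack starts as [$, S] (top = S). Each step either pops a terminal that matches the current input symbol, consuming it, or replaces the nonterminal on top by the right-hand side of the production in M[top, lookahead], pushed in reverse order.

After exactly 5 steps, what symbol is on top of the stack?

step 1: stack=$ S  input=e e b e $  — expand S ::= C b e
step 2: stack=$ e b C  input=e e b e $  — expand C ::= H e e
step 3: stack=$ e b e e H  input=e e b e $  — expand H ::= λ
step 4: stack=$ e b e e  input=e e b e $  — match e
step 5: stack=$ e b e  input=e b e $  — match e
Stack after step 5: $ e b (top = b).

b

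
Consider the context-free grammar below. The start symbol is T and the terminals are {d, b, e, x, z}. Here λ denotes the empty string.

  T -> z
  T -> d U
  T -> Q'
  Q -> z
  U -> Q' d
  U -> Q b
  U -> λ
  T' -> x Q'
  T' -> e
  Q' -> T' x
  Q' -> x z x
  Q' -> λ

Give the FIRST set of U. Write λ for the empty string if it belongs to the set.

{λ, d, e, x, z}

FIRST(Q): from Q->z we get {z}. So FIRST(Q) = {z}.
FIRST(T'): from T'->x Q' we get {x}; from T'->e we get {e}. So FIRST(T') = {e, x}.
FIRST(Q'): from Q'->T' x we get {e, x}; from Q'->x z x we get {x}; from Q'->λ we get {λ}. So FIRST(Q') = {λ, e, x}.
FIRST(T): from T->z we get {z}; from T->d U we get {d}; from T->Q' we get {λ, e, x}. So FIRST(T) = {λ, d, e, x, z}.
FIRST(U): from U->Q' d we get {d, e, x}; from U->Q b we get {z}; from U->λ we get {λ}. So FIRST(U) = {λ, d, e, x, z}.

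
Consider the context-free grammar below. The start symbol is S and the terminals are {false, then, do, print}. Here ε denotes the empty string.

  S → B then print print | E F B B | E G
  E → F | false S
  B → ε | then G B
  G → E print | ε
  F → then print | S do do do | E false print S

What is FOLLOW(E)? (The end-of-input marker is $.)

FIRST(B) = {ε, then}
FIRST(S) = {false, then}  (via B then print print, E F B B, E G)
FIRST(E) = {false, then}  (via F)
FIRST(G) = {ε, false, then}  (via E print)
FIRST(F) = {false, then}  (via S do do do, E false print S)
FOLLOW(S) includes $ since S is the start symbol.
FOLLOW(S): in E→false S, the suffix after S is empty, so FOLLOW(S) ⊇ FOLLOW(E) = {$, do, false, print, then}; in F→S do do do, S is followed by do do do with FIRST {do}; in F→E false print S, the suffix after S is empty, so FOLLOW(S) ⊇ FOLLOW(F) = {$, do, false, print, then}. Thus FOLLOW(S) = {$, do, false, print, then}.
FOLLOW(E): in S→E F B B, E is followed by F B B with FIRST {false, then}; in S→E G, E is followed by G with FIRST {ε, false, then}; in S→E G, the suffix after E is nullable, so FOLLOW(E) ⊇ FOLLOW(S) = {$, do, false, print, then}; in G→E print, E is followed by print with FIRST {print}; in F→E false print S, E is followed by false print S with FIRST {false}. Thus FOLLOW(E) = {$, do, false, print, then}.
FOLLOW(B): in S→B then print print, B is followed by then print print with FIRST {then}; in S→E F B B (occurrence 1), B is followed by B with FIRST {ε, then}; in S→E F B B (occurrence 1), the suffix after B is nullable, so FOLLOW(B) ⊇ FOLLOW(S) = {$, do, false, print, then}; in S→E F B B (occurrence 2), the suffix after B is empty, so FOLLOW(B) ⊇ FOLLOW(S) = {$, do, false, print, then}; in B→then G B, the suffix after B is empty (adds nothing new). Thus FOLLOW(B) = {$, do, false, print, then}.
FOLLOW(G): in S→E G, the suffix after G is empty, so FOLLOW(G) ⊇ FOLLOW(S) = {$, do, false, print, then}; in B→then G B, G is followed by B with FIRST {ε, then}; in B→then G B, the suffix after G is nullable, so FOLLOW(G) ⊇ FOLLOW(B) = {$, do, false, print, then}. Thus FOLLOW(G) = {$, do, false, print, then}.
FOLLOW(F): in S→E F B B, F is followed by B B with FIRST {ε, then}; in S→E F B B, the suffix after F is nullable, so FOLLOW(F) ⊇ FOLLOW(S) = {$, do, false, print, then}; in E→F, the suffix after F is empty, so FOLLOW(F) ⊇ FOLLOW(E) = {$, do, false, print, then}. Thus FOLLOW(F) = {$, do, false, print, then}.

{$, do, false, print, then}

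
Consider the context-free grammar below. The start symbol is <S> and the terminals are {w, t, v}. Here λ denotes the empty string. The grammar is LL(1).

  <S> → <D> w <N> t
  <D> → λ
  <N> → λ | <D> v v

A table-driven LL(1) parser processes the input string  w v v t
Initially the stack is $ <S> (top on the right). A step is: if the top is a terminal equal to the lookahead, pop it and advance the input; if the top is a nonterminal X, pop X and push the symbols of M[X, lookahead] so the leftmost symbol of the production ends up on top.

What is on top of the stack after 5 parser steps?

v

step 1: stack=$ <S>  input=w v v t $  — expand <S> → <D> w <N> t
step 2: stack=$ t <N> w <D>  input=w v v t $  — expand <D> → λ
step 3: stack=$ t <N> w  input=w v v t $  — match w
step 4: stack=$ t <N>  input=v v t $  — expand <N> → <D> v v
step 5: stack=$ t v v <D>  input=v v t $  — expand <D> → λ
Stack after step 5: $ t v v (top = v).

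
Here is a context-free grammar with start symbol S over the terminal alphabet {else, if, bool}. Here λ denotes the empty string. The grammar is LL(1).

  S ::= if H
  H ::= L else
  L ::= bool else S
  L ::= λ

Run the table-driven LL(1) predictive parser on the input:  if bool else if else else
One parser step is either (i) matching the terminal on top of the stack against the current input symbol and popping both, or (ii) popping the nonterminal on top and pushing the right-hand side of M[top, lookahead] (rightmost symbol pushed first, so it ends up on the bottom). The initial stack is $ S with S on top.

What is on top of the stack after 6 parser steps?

step 1: stack=$ S  input=if bool else if else else $  — expand S ::= if H
step 2: stack=$ H if  input=if bool else if else else $  — match if
step 3: stack=$ H  input=bool else if else else $  — expand H ::= L else
step 4: stack=$ else L  input=bool else if else else $  — expand L ::= bool else S
step 5: stack=$ else S else bool  input=bool else if else else $  — match bool
step 6: stack=$ else S else  input=else if else else $  — match else
Stack after step 6: $ else S (top = S).

S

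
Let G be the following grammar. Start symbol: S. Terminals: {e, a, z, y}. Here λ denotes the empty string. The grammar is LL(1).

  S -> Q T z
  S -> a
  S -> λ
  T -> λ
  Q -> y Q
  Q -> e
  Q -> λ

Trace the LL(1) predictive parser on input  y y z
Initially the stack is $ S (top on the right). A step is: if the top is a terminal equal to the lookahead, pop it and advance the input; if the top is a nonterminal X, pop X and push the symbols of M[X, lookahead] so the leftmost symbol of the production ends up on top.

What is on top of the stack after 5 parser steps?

Q

     Stack      Input    Action
  1  $ S        y y z $  expand S -> Q T z
  2  $ z T Q    y y z $  expand Q -> y Q
  3  $ z T Q y  y y z $  match y
  4  $ z T Q    y z $    expand Q -> y Q
  5  $ z T Q y  y z $    match y
Stack after step 5: $ z T Q (top = Q).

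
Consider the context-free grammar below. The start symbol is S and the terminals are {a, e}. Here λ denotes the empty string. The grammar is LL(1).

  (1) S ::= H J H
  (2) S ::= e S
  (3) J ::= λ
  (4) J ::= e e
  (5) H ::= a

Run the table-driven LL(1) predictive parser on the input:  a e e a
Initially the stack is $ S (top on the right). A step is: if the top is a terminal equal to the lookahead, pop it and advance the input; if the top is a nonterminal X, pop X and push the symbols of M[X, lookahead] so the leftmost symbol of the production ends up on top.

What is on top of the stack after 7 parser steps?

a

     Stack    Input      Action
  1  $ S      a e e a $  expand S ::= H J H
  2  $ H J H  a e e a $  expand H ::= a
  3  $ H J a  a e e a $  match a
  4  $ H J    e e a $    expand J ::= e e
  5  $ H e e  e e a $    match e
  6  $ H e    e a $      match e
  7  $ H      a $        expand H ::= a
Stack after step 7: $ a (top = a).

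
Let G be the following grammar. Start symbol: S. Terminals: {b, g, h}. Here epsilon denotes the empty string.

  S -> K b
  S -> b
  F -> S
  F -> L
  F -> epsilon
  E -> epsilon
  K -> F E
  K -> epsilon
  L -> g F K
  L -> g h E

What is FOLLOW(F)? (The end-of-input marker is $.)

{b, g}

FIRST(E): from E->epsilon we get {epsilon}. So FIRST(E) = {epsilon}.
FIRST(L): from L->g F K we get {g}; from L->g h E we get {g}. So FIRST(L) = {g}.
FIRST(S): from S->K b we get {b, g}; from S->b we get {b}. So FIRST(S) = {b, g}.
FIRST(F): from F->S we get {b, g}; from F->L we get {g}; from F->epsilon we get {epsilon}. So FIRST(F) = {epsilon, b, g}.
FIRST(K): from K->F E we get {epsilon, b, g}; from K->epsilon we get {epsilon}. So FIRST(K) = {epsilon, b, g}.
FOLLOW(S) includes $ since S is the start symbol.
FOLLOW(S): in F->S, the suffix after S is empty, so FOLLOW(S) ⊇ FOLLOW(F) = {b, g}. Thus FOLLOW(S) = {$, b, g}.
FOLLOW(F): in K->F E, F is followed by E with FIRST {epsilon}; in K->F E, the suffix after F is nullable, so FOLLOW(F) ⊇ FOLLOW(K) = {b, g}; in L->g F K, F is followed by K with FIRST {epsilon, b, g}; in L->g F K, the suffix after F is nullable, so FOLLOW(F) ⊇ FOLLOW(L) = {b, g}. Thus FOLLOW(F) = {b, g}.
FOLLOW(L): in F->L, the suffix after L is empty, so FOLLOW(L) ⊇ FOLLOW(F) = {b, g}. Thus FOLLOW(L) = {b, g}.
FOLLOW(K): in S->K b, K is followed by b with FIRST {b}; in L->g F K, the suffix after K is empty, so FOLLOW(K) ⊇ FOLLOW(L) = {b, g}. Thus FOLLOW(K) = {b, g}.
FOLLOW(E): in K->F E, the suffix after E is empty, so FOLLOW(E) ⊇ FOLLOW(K) = {b, g}; in L->g h E, the suffix after E is empty, so FOLLOW(E) ⊇ FOLLOW(L) = {b, g}. Thus FOLLOW(E) = {b, g}.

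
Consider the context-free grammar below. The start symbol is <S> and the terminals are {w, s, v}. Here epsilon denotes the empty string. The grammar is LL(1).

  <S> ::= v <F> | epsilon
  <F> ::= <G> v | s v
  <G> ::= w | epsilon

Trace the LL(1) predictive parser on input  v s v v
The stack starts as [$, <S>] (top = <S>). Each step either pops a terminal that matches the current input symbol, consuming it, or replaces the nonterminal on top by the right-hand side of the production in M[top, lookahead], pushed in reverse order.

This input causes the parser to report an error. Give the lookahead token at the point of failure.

v

     Stack    Input      Action
  1  $ <S>    v s v v $  expand <S> ::= v <F>
  2  $ <F> v  v s v v $  match v
  3  $ <F>    s v v $    expand <F> ::= s v
  4  $ v s    s v v $    match s
  5  $ v      v v $      match v
  6  $        v $        error: stack empty but input remains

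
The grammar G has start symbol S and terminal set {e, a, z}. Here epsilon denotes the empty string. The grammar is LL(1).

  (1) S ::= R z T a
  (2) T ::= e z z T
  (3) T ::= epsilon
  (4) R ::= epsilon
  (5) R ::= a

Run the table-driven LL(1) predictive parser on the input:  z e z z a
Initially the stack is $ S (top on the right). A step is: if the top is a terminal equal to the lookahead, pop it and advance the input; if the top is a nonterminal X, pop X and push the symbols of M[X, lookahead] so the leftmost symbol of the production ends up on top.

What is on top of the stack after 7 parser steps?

step 1: stack=$ S  input=z e z z a $  — expand S ::= R z T a
step 2: stack=$ a T z R  input=z e z z a $  — expand R ::= epsilon
step 3: stack=$ a T z  input=z e z z a $  — match z
step 4: stack=$ a T  input=e z z a $  — expand T ::= e z z T
step 5: stack=$ a T z z e  input=e z z a $  — match e
step 6: stack=$ a T z z  input=z z a $  — match z
step 7: stack=$ a T z  input=z a $  — match z
Stack after step 7: $ a T (top = T).

T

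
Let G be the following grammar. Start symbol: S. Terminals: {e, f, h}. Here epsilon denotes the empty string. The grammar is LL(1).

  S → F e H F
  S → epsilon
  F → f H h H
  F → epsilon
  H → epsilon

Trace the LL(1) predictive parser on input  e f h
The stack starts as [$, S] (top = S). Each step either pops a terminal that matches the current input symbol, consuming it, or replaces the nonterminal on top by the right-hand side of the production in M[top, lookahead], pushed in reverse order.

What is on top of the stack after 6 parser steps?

H

     Stack      Input    Action
  1  $ S        e f h $  expand S → F e H F
  2  $ F H e F  e f h $  expand F → epsilon
  3  $ F H e    e f h $  match e
  4  $ F H      f h $    expand H → epsilon
  5  $ F        f h $    expand F → f H h H
  6  $ H h H f  f h $    match f
Stack after step 6: $ H h H (top = H).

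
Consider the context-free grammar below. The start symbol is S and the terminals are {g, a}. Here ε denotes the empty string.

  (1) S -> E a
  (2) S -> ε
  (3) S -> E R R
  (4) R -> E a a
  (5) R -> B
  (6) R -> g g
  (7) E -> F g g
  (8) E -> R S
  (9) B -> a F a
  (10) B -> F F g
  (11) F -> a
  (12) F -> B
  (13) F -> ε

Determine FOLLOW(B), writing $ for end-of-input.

{$, a, g}

FIRST(S) = {ε, a, g}  (via E a, E R R)
FIRST(R) = {a, g}  (via E a a, B)
FIRST(E) = {a, g}  (via F g g, R S)
FIRST(B) = {a, g}  (via F F g)
FIRST(F) = {ε, a, g}  (via B)
FOLLOW(S) includes $ since S is the start symbol.
FOLLOW(E): in S->E a, E is followed by a with FIRST {a}; in S->E R R, E is followed by R R with FIRST {a, g}; in R->E a a, E is followed by a a with FIRST {a}. Thus FOLLOW(E) = {a, g}.
FOLLOW(S): in E->R S, the suffix after S is empty, so FOLLOW(S) ⊇ FOLLOW(E) = {a, g}. Thus FOLLOW(S) = {$, a, g}.
FOLLOW(R): in S->E R R (occurrence 1), R is followed by R with FIRST {a, g}; in S->E R R (occurrence 2), the suffix after R is empty, so FOLLOW(R) ⊇ FOLLOW(S) = {$, a, g}; in E->R S, R is followed by S with FIRST {ε, a, g}; in E->R S, the suffix after R is nullable, so FOLLOW(R) ⊇ FOLLOW(E) = {a, g}. Thus FOLLOW(R) = {$, a, g}.
FOLLOW(F): in E->F g g, F is followed by g g with FIRST {g}; in B->a F a, F is followed by a with FIRST {a}; in B->F F g (occurrence 1), F is followed by F g with FIRST {a, g}; in B->F F g (occurrence 2), F is followed by g with FIRST {g}. Thus FOLLOW(F) = {a, g}.
FOLLOW(B): in R->B, the suffix after B is empty, so FOLLOW(B) ⊇ FOLLOW(R) = {$, a, g}; in F->B, the suffix after B is empty, so FOLLOW(B) ⊇ FOLLOW(F) = {a, g}. Thus FOLLOW(B) = {$, a, g}.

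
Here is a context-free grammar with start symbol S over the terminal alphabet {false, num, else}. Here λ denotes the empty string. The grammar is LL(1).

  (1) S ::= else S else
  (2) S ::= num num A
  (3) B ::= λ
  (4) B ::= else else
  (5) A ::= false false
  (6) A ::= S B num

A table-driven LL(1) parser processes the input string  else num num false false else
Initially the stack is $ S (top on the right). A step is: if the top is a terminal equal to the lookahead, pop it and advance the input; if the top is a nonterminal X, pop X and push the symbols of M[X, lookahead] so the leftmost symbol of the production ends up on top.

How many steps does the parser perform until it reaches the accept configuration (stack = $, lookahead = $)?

step 1: stack=$ S  input=else num num false false else $  — expand S ::= else S else
step 2: stack=$ else S else  input=else num num false false else $  — match else
step 3: stack=$ else S  input=num num false false else $  — expand S ::= num num A
step 4: stack=$ else A num num  input=num num false false else $  — match num
step 5: stack=$ else A num  input=num false false else $  — match num
step 6: stack=$ else A  input=false false else $  — expand A ::= false false
step 7: stack=$ else false false  input=false false else $  — match false
step 8: stack=$ else false  input=false else $  — match false
step 9: stack=$ else  input=else $  — match else
Accept reached after 9 steps.

9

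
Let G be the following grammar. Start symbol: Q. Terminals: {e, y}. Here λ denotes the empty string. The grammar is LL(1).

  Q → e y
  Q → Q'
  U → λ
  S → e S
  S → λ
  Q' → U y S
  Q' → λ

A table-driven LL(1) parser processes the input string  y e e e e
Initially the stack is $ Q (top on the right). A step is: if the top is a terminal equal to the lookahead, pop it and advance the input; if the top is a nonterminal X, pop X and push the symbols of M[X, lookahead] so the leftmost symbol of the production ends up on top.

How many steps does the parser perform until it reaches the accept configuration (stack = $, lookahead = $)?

step 1: stack=$ Q  input=y e e e e $  — expand Q → Q'
step 2: stack=$ Q'  input=y e e e e $  — expand Q' → U y S
step 3: stack=$ S y U  input=y e e e e $  — expand U → λ
step 4: stack=$ S y  input=y e e e e $  — match y
step 5: stack=$ S  input=e e e e $  — expand S → e S
step 6: stack=$ S e  input=e e e e $  — match e
step 7: stack=$ S  input=e e e $  — expand S → e S
step 8: stack=$ S e  input=e e e $  — match e
step 9: stack=$ S  input=e e $  — expand S → e S
step 10: stack=$ S e  input=e e $  — match e
step 11: stack=$ S  input=e $  — expand S → e S
step 12: stack=$ S e  input=e $  — match e
step 13: stack=$ S  input=$  — expand S → λ
Accept reached after 13 steps.

13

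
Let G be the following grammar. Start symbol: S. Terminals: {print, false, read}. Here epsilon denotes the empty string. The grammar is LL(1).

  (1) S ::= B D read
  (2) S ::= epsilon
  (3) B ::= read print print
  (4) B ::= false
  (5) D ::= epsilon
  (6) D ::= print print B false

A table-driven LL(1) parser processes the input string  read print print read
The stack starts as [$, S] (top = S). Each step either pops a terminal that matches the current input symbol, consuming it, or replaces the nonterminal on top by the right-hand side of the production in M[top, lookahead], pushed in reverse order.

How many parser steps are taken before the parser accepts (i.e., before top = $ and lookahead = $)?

step 1: stack=$ S  input=read print print read $  — expand S ::= B D read
step 2: stack=$ read D B  input=read print print read $  — expand B ::= read print print
step 3: stack=$ read D print print read  input=read print print read $  — match read
step 4: stack=$ read D print print  input=print print read $  — match print
step 5: stack=$ read D print  input=print read $  — match print
step 6: stack=$ read D  input=read $  — expand D ::= epsilon
step 7: stack=$ read  input=read $  — match read
Accept reached after 7 steps.

7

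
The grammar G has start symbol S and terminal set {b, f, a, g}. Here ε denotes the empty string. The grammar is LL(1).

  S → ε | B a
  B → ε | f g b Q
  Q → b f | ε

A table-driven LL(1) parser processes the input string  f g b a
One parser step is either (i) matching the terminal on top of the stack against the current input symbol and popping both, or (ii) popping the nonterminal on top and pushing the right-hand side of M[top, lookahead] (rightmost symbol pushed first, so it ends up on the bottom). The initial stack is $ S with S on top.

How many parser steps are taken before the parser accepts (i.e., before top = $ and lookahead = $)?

7

step 1: stack=$ S  input=f g b a $  — expand S → B a
step 2: stack=$ a B  input=f g b a $  — expand B → f g b Q
step 3: stack=$ a Q b g f  input=f g b a $  — match f
step 4: stack=$ a Q b g  input=g b a $  — match g
step 5: stack=$ a Q b  input=b a $  — match b
step 6: stack=$ a Q  input=a $  — expand Q → ε
step 7: stack=$ a  input=a $  — match a
Accept reached after 7 steps.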